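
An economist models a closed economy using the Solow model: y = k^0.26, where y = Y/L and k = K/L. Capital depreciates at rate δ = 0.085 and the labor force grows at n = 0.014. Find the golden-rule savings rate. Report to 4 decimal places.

s_gold = 0.2600

Capital per worker breaks even when investment replaces (n + δ)·k; here n + δ = 0.099.
At the golden rule MPK = n+δ, and in any Cobb-Douglas steady state s = (n+δ)·k/y = MPK·k/y = capital's share 0.26.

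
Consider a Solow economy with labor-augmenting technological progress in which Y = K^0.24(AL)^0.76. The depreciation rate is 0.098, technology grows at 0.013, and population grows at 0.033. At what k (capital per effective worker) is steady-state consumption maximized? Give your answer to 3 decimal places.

k_gold ≈ 1.958

Capital per effective worker breaks even when investment replaces (n + g + δ)·k; here n + g + δ = 0.144.
Maximizing c = f(k) − (n+g+δ)·k gives f'(k) = n+g+δ, i.e. 0.24·k^(0.24−1) = 0.144, so k_gold = (0.24/0.144)^(1/0.76) ≈ 1.9584.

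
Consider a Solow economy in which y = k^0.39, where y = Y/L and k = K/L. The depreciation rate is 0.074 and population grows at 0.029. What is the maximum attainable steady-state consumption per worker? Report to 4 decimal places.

Break-even investment rate: n + δ = 0.029 + 0.074 = 0.103.
Setting f'(k) = n+δ gives 0.39·k^(0.39−1) = 0.103, hence k_gold = (0.39/0.103)^(1/0.61) ≈ 8.8698.
y_gold = 8.8698^0.39 ≈ 2.3425.
c_gold = y_gold − (n+δ)·k_gold = 2.3425 − 0.103·8.8698 ≈ 1.4289.

c_gold ≈ 1.4289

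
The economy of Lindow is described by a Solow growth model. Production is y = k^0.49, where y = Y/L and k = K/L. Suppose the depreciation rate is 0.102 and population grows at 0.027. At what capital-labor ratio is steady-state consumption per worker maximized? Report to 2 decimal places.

Break-even investment rate: n + δ = 0.027 + 0.102 = 0.129.
Golden rule sets MPK = n+δ: 0.49·k^(0.49−1) = 0.129, so k_gold = (0.49/0.129)^(1/0.51) ≈ 13.6925.

k_gold ≈ 13.69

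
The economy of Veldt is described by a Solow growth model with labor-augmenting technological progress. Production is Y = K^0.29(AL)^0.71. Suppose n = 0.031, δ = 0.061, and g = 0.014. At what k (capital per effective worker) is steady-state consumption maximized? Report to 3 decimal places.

Break-even investment rate: n + g + δ = 0.031 + 0.014 + 0.061 = 0.106.
Maximizing c = f(k) − (n+g+δ)·k gives f'(k) = n+g+δ, i.e. 0.29·k^(0.29−1) = 0.106, so k_gold = (0.29/0.106)^(1/0.71) ≈ 4.1269.

k_gold ≈ 4.127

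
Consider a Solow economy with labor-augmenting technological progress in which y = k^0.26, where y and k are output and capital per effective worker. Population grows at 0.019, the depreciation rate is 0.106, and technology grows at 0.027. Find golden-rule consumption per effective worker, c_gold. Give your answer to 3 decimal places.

Capital per effective worker breaks even when investment replaces (n + g + δ)·k; here n + g + δ = 0.152.
Maximizing c = f(k) − (n+g+δ)·k gives f'(k) = n+g+δ, i.e. 0.26·k^(0.26−1) = 0.152, so k_gold = (0.26/0.152)^(1/0.74) ≈ 2.0656.
y_gold = 2.0656^0.26 ≈ 1.2076.
c_gold = y_gold − (n+g+δ)·k_gold = 1.2076 − 0.152·2.0656 ≈ 0.8936.

c_gold ≈ 0.894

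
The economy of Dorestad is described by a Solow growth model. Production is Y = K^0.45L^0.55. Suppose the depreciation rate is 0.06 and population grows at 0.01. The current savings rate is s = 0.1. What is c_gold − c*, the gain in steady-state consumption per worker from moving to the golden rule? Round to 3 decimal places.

Δc ≈ 1.316

n + δ = 0.01 + 0.06 = 0.07.
Current steady state (s = 0.1): k* = (0.1/0.07)^(1/0.55) ≈ 1.9127, y* = 1.9127^0.45 ≈ 1.3389, c* = (1−0.1)·1.3389 ≈ 1.2050.
Setting f'(k) = n+δ gives 0.45·k^(0.45−1) = 0.07, hence k_gold = (0.45/0.07)^(1/0.55) ≈ 29.4645.
y_gold = 29.4645^0.45 ≈ 4.5834, c_gold = y_gold − 0.07·k_gold ≈ 2.5209.
Gain: Δc = 2.5209 − 1.2050 ≈ 1.3159.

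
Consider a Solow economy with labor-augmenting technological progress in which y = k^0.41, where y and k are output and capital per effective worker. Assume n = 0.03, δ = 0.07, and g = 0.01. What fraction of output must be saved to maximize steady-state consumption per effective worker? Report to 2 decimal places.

n + g + δ = 0.03 + 0.01 + 0.07 = 0.11.
At the golden rule MPK = n+g+δ, and in any Cobb-Douglas steady state s = (n+g+δ)·k/y = MPK·k/y = capital's share 0.41.

s_gold = 0.41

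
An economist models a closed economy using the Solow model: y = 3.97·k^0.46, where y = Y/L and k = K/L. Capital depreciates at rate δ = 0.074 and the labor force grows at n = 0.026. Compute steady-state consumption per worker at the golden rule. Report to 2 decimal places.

c_gold ≈ 25.46

The effective depreciation rate is n + δ = 0.026 + 0.074 = 0.1.
At the golden rule the marginal product of capital equals n+δ: 0.46·3.97·k^(0.46−1) = 0.1. Solving, k_gold = (0.46·3.97/0.1)^(1/0.54) ≈ 216.8706.
y_gold = 3.97·216.8706^0.46 ≈ 47.1458.
c_gold = y_gold − (n+δ)·k_gold = 47.1458 − 0.1·216.8706 ≈ 25.4587.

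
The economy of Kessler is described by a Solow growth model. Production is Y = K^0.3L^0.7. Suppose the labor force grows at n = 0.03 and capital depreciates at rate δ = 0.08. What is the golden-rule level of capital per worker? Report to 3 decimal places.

Capital per worker breaks even when investment replaces (n + δ)·k; here n + δ = 0.11.
At the golden rule the marginal product of capital equals n+δ: 0.3·k^(0.3−1) = 0.11. Solving, k_gold = (0.3/0.11)^(1/0.7) ≈ 4.1925.

k_gold ≈ 4.192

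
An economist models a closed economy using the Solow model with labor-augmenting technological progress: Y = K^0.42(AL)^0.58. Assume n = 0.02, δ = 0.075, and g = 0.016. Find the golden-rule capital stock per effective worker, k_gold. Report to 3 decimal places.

k_gold ≈ 9.918

Capital per effective worker breaks even when investment replaces (n + g + δ)·k; here n + g + δ = 0.111.
At the golden rule the marginal product of capital equals n+g+δ: 0.42·k^(0.42−1) = 0.111. Solving, k_gold = (0.42/0.111)^(1/0.58) ≈ 9.9180.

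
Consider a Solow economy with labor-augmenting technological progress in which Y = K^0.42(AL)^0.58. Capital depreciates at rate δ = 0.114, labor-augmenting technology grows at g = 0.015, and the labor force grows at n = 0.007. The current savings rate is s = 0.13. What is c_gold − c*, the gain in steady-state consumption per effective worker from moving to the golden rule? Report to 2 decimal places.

Break-even investment rate: n + g + δ = 0.007 + 0.015 + 0.114 = 0.136.
Current steady state (s = 0.13): k* = (0.13/0.136)^(1/0.58) ≈ 0.9252, y* = 0.9252^0.42 ≈ 0.9679, c* = (1−0.13)·0.9679 ≈ 0.8420.
Setting f'(k) = n+g+δ gives 0.42·k^(0.42−1) = 0.136, hence k_gold = (0.42/0.136)^(1/0.58) ≈ 6.9876.
y_gold = 6.9876^0.42 ≈ 2.2627, c_gold = y_gold − 0.136·k_gold ≈ 1.3123.
Gain: Δc = 1.3123 − 0.8420 ≈ 0.4703.

Δc ≈ 0.47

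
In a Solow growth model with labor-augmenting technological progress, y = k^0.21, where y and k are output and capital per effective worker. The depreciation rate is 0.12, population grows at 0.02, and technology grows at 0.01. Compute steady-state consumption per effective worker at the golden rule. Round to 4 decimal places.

c_gold ≈ 0.8639

The effective depreciation rate is n + g + δ = 0.02 + 0.01 + 0.12 = 0.15.
Setting f'(k) = n+g+δ gives 0.21·k^(0.21−1) = 0.15, hence k_gold = (0.21/0.15)^(1/0.79) ≈ 1.5310.
y_gold = 1.5310^0.21 ≈ 1.0936.
c_gold = y_gold − (n+g+δ)·k_gold = 1.0936 − 0.15·1.5310 ≈ 0.8639.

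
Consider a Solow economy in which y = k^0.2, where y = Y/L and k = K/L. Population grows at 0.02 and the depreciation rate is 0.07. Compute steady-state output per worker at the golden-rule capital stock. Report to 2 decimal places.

The effective depreciation rate is n + δ = 0.02 + 0.07 = 0.09.
Golden rule sets MPK = n+δ: 0.2·k^(0.2−1) = 0.09, so k_gold = (0.2/0.09)^(1/0.8) ≈ 2.7132.
Output: y_gold = k_gold^0.2 = 2.7132^0.2 ≈ 1.2209.

y_gold ≈ 1.22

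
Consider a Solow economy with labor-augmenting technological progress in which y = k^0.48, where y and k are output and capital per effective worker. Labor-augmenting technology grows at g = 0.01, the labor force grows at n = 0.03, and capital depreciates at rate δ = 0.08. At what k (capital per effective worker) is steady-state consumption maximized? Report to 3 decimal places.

Capital per effective worker breaks even when investment replaces (n + g + δ)·k; here n + g + δ = 0.12.
Maximizing c = f(k) − (n+g+δ)·k gives f'(k) = n+g+δ, i.e. 0.48·k^(0.48−1) = 0.12, so k_gold = (0.48/0.12)^(1/0.52) ≈ 14.3816.

k_gold ≈ 14.382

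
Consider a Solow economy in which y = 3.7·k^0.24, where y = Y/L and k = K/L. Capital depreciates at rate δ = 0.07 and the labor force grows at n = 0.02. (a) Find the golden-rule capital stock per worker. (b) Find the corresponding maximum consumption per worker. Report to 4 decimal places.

n + δ = 0.02 + 0.07 = 0.09.
Setting f'(k) = n+δ gives 0.24·3.7·k^(0.24−1) = 0.09, hence k_gold = (0.24·3.7/0.09)^(1/0.76) ≈ 20.3291.
y_gold = 3.7·20.3291^0.24 ≈ 7.6234; c_gold = y_gold − 0.09·k_gold ≈ 5.7938.

(a) k_gold ≈ 20.3291; (b) c_gold ≈ 5.7938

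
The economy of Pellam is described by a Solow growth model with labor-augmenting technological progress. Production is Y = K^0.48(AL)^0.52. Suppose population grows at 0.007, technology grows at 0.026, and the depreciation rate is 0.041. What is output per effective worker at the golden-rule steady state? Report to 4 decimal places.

y_gold ≈ 5.6176

The effective depreciation rate is n + g + δ = 0.007 + 0.026 + 0.041 = 0.074.
Golden rule sets MPK = n+g+δ: 0.48·k^(0.48−1) = 0.074, so k_gold = (0.48/0.074)^(1/0.52) ≈ 36.4382.
Output: y_gold = k_gold^0.48 = 36.4382^0.48 ≈ 5.6176.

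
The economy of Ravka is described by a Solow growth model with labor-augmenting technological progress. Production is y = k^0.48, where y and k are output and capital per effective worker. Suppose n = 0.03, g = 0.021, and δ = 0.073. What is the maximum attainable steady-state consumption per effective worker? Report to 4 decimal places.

Break-even investment rate: n + g + δ = 0.03 + 0.021 + 0.073 = 0.124.
Setting f'(k) = n+g+δ gives 0.48·k^(0.48−1) = 0.124, hence k_gold = (0.48/0.124)^(1/0.52) ≈ 13.5027.
y_gold = 13.5027^0.48 ≈ 3.4882.
c_gold = y_gold − (n+g+δ)·k_gold = 3.4882 − 0.124·13.5027 ≈ 1.8139.

c_gold ≈ 1.8139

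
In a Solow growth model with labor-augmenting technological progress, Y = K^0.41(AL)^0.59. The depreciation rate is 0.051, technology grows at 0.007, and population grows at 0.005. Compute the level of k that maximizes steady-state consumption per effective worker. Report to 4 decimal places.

The effective depreciation rate is n + g + δ = 0.005 + 0.007 + 0.051 = 0.063.
Maximizing c = f(k) − (n+g+δ)·k gives f'(k) = n+g+δ, i.e. 0.41·k^(0.41−1) = 0.063, so k_gold = (0.41/0.063)^(1/0.59) ≈ 23.9176.

k_gold ≈ 23.9176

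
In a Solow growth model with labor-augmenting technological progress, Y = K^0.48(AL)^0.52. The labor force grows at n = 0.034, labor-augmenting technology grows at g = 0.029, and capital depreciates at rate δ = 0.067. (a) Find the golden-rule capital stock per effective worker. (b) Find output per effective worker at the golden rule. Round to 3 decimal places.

(a) k_gold ≈ 12.330; (b) y_gold ≈ 3.339

Capital per effective worker breaks even when investment replaces (n + g + δ)·k; here n + g + δ = 0.13.
At the golden rule the marginal product of capital equals n+g+δ: 0.48·k^(0.48−1) = 0.13. Solving, k_gold = (0.48/0.13)^(1/0.52) ≈ 12.3298.
y_gold = 12.3298^0.48 ≈ 3.3393.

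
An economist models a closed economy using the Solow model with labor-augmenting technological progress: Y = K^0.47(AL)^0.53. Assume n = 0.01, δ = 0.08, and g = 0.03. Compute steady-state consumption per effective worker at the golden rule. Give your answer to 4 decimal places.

c_gold ≈ 1.7786

Capital per effective worker breaks even when investment replaces (n + g + δ)·k; here n + g + δ = 0.12.
Maximizing c = f(k) − (n+g+δ)·k gives f'(k) = n+g+δ, i.e. 0.47·k^(0.47−1) = 0.12, so k_gold = (0.47/0.12)^(1/0.53) ≈ 13.1435.
y_gold = 13.1435^0.47 ≈ 3.3558.
c_gold = y_gold − (n+g+δ)·k_gold = 3.3558 − 0.12·13.1435 ≈ 1.7786.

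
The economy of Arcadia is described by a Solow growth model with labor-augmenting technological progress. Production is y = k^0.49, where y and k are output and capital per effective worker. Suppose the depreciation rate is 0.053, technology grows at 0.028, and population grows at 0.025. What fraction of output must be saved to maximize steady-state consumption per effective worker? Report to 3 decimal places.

s_gold = 0.490

The effective depreciation rate is n + g + δ = 0.025 + 0.028 + 0.053 = 0.106.
At the golden rule MPK = n+g+δ, and in any Cobb-Douglas steady state s = (n+g+δ)·k/y = MPK·k/y = capital's share 0.49.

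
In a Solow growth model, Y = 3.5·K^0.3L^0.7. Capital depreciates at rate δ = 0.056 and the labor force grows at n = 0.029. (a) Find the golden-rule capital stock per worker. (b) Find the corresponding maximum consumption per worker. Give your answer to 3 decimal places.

(a) k_gold ≈ 36.280; (b) c_gold ≈ 7.196

n + δ = 0.029 + 0.056 = 0.085.
Setting f'(k) = n+δ gives 0.3·3.5·k^(0.3−1) = 0.085, hence k_gold = (0.3·3.5/0.085)^(1/0.7) ≈ 36.2804.
y_gold = 3.5·36.2804^0.3 ≈ 10.2794; c_gold = y_gold − 0.085·k_gold ≈ 7.1956.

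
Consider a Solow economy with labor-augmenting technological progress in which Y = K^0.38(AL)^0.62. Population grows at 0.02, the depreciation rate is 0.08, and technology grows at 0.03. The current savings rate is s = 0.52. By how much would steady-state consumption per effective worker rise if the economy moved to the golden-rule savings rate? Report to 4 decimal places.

Δc ≈ 0.0738

Break-even investment rate: n + g + δ = 0.02 + 0.03 + 0.08 = 0.13.
Current steady state (s = 0.52): k* = (0.52/0.13)^(1/0.62) ≈ 9.3554, y* = 9.3554^0.38 ≈ 2.3389, c* = (1−0.52)·2.3389 ≈ 1.1227.
Golden rule sets MPK = n+g+δ: 0.38·k^(0.38−1) = 0.13, so k_gold = (0.38/0.13)^(1/0.62) ≈ 5.6410.
y_gold = 5.6410^0.38 ≈ 1.9298, c_gold = y_gold − 0.13·k_gold ≈ 1.1965.
Gain: Δc = 1.1965 − 1.1227 ≈ 0.0738.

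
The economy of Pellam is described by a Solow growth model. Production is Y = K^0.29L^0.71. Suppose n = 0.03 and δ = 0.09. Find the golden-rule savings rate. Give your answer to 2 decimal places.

Capital per worker breaks even when investment replaces (n + δ)·k; here n + δ = 0.12.
At the golden rule MPK = n+δ, and in any Cobb-Douglas steady state s = (n+δ)·k/y = MPK·k/y = capital's share 0.29.

s_gold = 0.29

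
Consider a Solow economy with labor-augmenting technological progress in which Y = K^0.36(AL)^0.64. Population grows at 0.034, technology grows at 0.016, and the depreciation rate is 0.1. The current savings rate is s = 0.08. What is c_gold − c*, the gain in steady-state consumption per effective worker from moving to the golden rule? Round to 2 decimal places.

Break-even investment rate: n + g + δ = 0.034 + 0.016 + 0.1 = 0.15.
Current steady state (s = 0.08): k* = (0.08/0.15)^(1/0.64) ≈ 0.3745, y* = 0.3745^0.36 ≈ 0.7022, c* = (1−0.08)·0.7022 ≈ 0.6460.
Setting f'(k) = n+g+δ gives 0.36·k^(0.36−1) = 0.15, hence k_gold = (0.36/0.15)^(1/0.64) ≈ 3.9272.
y_gold = 3.9272^0.36 ≈ 1.6363, c_gold = y_gold − 0.15·k_gold ≈ 1.0472.
Gain: Δc = 1.0472 − 0.6460 ≈ 0.4013.

Δc ≈ 0.40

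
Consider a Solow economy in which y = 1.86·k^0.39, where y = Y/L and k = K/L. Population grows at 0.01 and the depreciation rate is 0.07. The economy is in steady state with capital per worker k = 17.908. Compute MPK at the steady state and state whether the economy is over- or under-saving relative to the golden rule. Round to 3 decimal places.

Break-even investment rate: n + δ = 0.01 + 0.07 = 0.08.
MPK = 0.39·1.86·k^(0.39−1) = 0.39·1.86·17.908^(-0.61) ≈ 0.1248.
MPK > 0.08, so the economy is dynamically efficient (under-saving).

under-saving; MPK ≈ 0.125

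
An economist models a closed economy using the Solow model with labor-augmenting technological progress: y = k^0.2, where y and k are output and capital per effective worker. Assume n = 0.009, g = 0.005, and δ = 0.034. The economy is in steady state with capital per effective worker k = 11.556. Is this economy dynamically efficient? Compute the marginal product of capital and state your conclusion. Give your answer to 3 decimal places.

Capital per effective worker breaks even when investment replaces (n + g + δ)·k; here n + g + δ = 0.048.
MPK = 0.2·k^(0.2−1) = 0.2·11.556^(-0.8) ≈ 0.0282.
MPK < 0.048, so the economy is dynamically inefficient (over-saving).

dynamically inefficient; MPK ≈ 0.028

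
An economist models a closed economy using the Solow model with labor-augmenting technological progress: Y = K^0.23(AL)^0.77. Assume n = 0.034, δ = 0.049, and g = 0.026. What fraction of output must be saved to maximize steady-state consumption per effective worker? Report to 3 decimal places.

n + g + δ = 0.034 + 0.026 + 0.049 = 0.109.
At the golden rule MPK = n+g+δ, and in any Cobb-Douglas steady state s = (n+g+δ)·k/y = MPK·k/y = capital's share 0.23.

s_gold = 0.230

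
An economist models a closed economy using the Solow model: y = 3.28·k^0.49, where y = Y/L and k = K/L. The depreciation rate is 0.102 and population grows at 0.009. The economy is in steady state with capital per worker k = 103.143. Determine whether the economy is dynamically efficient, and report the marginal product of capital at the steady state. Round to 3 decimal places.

dynamically efficient; MPK ≈ 0.151

The effective depreciation rate is n + δ = 0.009 + 0.102 = 0.111.
MPK = 0.49·3.28·k^(0.49−1) = 0.49·3.28·103.143^(-0.51) ≈ 0.1511.
MPK > 0.111, so the economy is dynamically efficient (under-saving).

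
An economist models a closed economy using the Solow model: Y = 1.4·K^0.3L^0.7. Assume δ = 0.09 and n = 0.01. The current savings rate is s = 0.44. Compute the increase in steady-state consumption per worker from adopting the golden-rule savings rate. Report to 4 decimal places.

Δc ≈ 0.1039

Capital per worker breaks even when investment replaces (n + δ)·k; here n + δ = 0.1.
Current steady state (s = 0.44): k* = (0.44·1.4/0.1)^(1/0.7) ≈ 13.4268, y* = 1.4·13.4268^0.3 ≈ 3.0515, c* = (1−0.44)·3.0515 ≈ 1.7089.
Golden rule sets MPK = n+δ: 0.3·1.4·k^(0.3−1) = 0.1, so k_gold = (0.3·1.4/0.1)^(1/0.7) ≈ 7.7688.
y_gold = 1.4·7.7688^0.3 ≈ 2.5896, c_gold = y_gold − 0.1·k_gold ≈ 1.8127.
Gain: Δc = 1.8127 − 1.7089 ≈ 0.1039.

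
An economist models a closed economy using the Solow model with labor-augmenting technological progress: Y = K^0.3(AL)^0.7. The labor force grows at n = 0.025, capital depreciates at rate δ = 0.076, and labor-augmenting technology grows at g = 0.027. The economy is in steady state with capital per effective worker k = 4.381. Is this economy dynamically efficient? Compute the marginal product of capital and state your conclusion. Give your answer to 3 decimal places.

The effective depreciation rate is n + g + δ = 0.025 + 0.027 + 0.076 = 0.128.
MPK = 0.3·k^(0.3−1) = 0.3·4.381^(-0.7) ≈ 0.1067.
MPK < 0.128, so the economy is dynamically inefficient (over-saving).

dynamically inefficient; MPK ≈ 0.107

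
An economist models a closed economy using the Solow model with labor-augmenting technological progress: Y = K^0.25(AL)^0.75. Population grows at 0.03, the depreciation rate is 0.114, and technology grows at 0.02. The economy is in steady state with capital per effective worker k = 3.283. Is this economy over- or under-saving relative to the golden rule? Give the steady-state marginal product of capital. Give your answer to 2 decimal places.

over-saving; MPK ≈ 0.10

The effective depreciation rate is n + g + δ = 0.03 + 0.02 + 0.114 = 0.164.
MPK = 0.25·k^(0.25−1) = 0.25·3.283^(-0.75) ≈ 0.1025.
MPK < 0.164, so the economy is dynamically inefficient (over-saving).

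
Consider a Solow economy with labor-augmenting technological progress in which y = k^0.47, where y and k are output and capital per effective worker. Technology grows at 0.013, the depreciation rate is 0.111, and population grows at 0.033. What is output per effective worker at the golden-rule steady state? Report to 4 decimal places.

y_gold ≈ 2.6442

The effective depreciation rate is n + g + δ = 0.033 + 0.013 + 0.111 = 0.157.
At the golden rule the marginal product of capital equals n+g+δ: 0.47·k^(0.47−1) = 0.157. Solving, k_gold = (0.47/0.157)^(1/0.53) ≈ 7.9157.
Output: y_gold = k_gold^0.47 = 7.9157^0.47 ≈ 2.6442.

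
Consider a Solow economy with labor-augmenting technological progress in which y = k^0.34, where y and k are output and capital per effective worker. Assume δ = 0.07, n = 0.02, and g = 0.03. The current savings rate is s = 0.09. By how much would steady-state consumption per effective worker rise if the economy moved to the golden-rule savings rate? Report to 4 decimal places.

Δc ≈ 0.3440

Break-even investment rate: n + g + δ = 0.02 + 0.03 + 0.07 = 0.12.
Current steady state (s = 0.09): k* = (0.09/0.12)^(1/0.66) ≈ 0.6467, y* = 0.6467^0.34 ≈ 0.8623, c* = (1−0.09)·0.8623 ≈ 0.7847.
Setting f'(k) = n+g+δ gives 0.34·k^(0.34−1) = 0.12, hence k_gold = (0.34/0.12)^(1/0.66) ≈ 4.8451.
y_gold = 4.8451^0.34 ≈ 1.7100, c_gold = y_gold − 0.12·k_gold ≈ 1.1286.
Gain: Δc = 1.1286 − 0.7847 ≈ 0.3440.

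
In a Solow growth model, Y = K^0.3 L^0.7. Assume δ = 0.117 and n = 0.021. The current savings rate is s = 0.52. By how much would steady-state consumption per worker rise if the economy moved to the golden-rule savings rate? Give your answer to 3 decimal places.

Break-even investment rate: n + δ = 0.021 + 0.117 = 0.138.
Current steady state (s = 0.52): k* = (0.52/0.138)^(1/0.7) ≈ 6.6533, y* = 6.6533^0.3 ≈ 1.7657, c* = (1−0.52)·1.7657 ≈ 0.8475.
At the golden rule the marginal product of capital equals n+δ: 0.3·k^(0.3−1) = 0.138. Solving, k_gold = (0.3/0.138)^(1/0.7) ≈ 3.0323.
y_gold = 3.0323^0.3 ≈ 1.3949, c_gold = y_gold − 0.138·k_gold ≈ 0.9764.
Gain: Δc = 0.9764 − 0.8475 ≈ 0.1289.

Δc ≈ 0.129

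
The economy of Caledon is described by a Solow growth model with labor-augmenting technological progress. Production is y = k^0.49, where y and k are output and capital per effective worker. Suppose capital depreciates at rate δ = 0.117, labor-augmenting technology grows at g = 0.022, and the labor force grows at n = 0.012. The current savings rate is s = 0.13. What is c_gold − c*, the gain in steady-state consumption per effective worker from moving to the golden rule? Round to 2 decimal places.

Δc ≈ 0.83

Break-even investment rate: n + g + δ = 0.012 + 0.022 + 0.117 = 0.151.
Current steady state (s = 0.13): k* = (0.13/0.151)^(1/0.51) ≈ 0.7456, y* = 0.7456^0.49 ≈ 0.8660, c* = (1−0.13)·0.8660 ≈ 0.7534.
Golden rule sets MPK = n+g+δ: 0.49·k^(0.49−1) = 0.151, so k_gold = (0.49/0.151)^(1/0.51) ≈ 10.0552.
y_gold = 10.0552^0.49 ≈ 3.0986, c_gold = y_gold − 0.151·k_gold ≈ 1.5803.
Gain: Δc = 1.5803 − 0.7534 ≈ 0.8269.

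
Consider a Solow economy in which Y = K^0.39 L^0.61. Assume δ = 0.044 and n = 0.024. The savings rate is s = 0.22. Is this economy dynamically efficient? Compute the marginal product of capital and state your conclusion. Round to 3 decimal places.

Capital per worker breaks even when investment replaces (n + δ)·k; here n + δ = 0.068.
Steady-state k*: s·k^0.39 = 0.068·k gives k* = (0.22/0.068)^(1/0.61) ≈ 6.8537.
MPK = 0.39·6.8537^(-0.61) ≈ 0.1205.
MPK > n+δ = 0.068, so the economy is dynamically efficient (under-saving).

dynamically efficient; MPK ≈ 0.121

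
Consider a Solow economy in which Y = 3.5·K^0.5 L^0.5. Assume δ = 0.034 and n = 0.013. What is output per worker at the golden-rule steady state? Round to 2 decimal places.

y_gold ≈ 130.32

Break-even investment rate: n + δ = 0.013 + 0.034 = 0.047.
Maximizing c = f(k) − (n+δ)·k gives f'(k) = n+δ, i.e. 0.5·3.5·k^(0.5−1) = 0.047, so k_gold = (0.5·3.5/0.047)^(1/0.5) ≈ 1386.3739.
Output: y_gold = 3.5·k_gold^0.5 = 3.5·1386.3739^0.5 ≈ 130.3191.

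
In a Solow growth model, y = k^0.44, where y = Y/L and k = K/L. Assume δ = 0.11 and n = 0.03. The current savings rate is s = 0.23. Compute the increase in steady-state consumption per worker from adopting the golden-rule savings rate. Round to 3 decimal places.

Δc ≈ 0.240

n + δ = 0.03 + 0.11 = 0.14.
Current steady state (s = 0.23): k* = (0.23/0.14)^(1/0.56) ≈ 2.4266, y* = 2.4266^0.44 ≈ 1.4771, c* = (1−0.23)·1.4771 ≈ 1.1373.
Maximizing c = f(k) − (n+δ)·k gives f'(k) = n+δ, i.e. 0.44·k^(0.44−1) = 0.14, so k_gold = (0.44/0.14)^(1/0.56) ≈ 7.7282.
y_gold = 7.7282^0.44 ≈ 2.4590, c_gold = y_gold − 0.14·k_gold ≈ 1.3770.
Gain: Δc = 1.3770 − 1.1373 ≈ 0.2397.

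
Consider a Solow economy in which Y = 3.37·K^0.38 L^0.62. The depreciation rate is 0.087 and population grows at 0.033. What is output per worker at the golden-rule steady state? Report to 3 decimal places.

The effective depreciation rate is n + δ = 0.033 + 0.087 = 0.12.
Setting f'(k) = n+δ gives 0.38·3.37·k^(0.38−1) = 0.12, hence k_gold = (0.38·3.37/0.12)^(1/0.62) ≈ 45.5448.
Output: y_gold = 3.37·k_gold^0.38 = 3.37·45.5448^0.38 ≈ 14.3826.

y_gold ≈ 14.383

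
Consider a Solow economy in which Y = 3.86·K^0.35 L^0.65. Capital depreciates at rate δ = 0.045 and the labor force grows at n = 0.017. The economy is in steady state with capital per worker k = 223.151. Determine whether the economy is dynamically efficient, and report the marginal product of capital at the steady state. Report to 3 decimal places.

Break-even investment rate: n + δ = 0.017 + 0.045 = 0.062.
MPK = 0.35·3.86·k^(0.35−1) = 0.35·3.86·223.151^(-0.65) ≈ 0.0402.
MPK < 0.062, so the economy is dynamically inefficient (over-saving).

dynamically inefficient; MPK ≈ 0.040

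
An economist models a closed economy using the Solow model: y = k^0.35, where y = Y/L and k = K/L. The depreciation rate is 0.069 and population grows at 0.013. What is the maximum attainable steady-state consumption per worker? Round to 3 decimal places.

c_gold ≈ 1.420

Break-even investment rate: n + δ = 0.013 + 0.069 = 0.082.
Golden rule sets MPK = n+δ: 0.35·k^(0.35−1) = 0.082, so k_gold = (0.35/0.082)^(1/0.65) ≈ 9.3244.
y_gold = 9.3244^0.35 ≈ 2.1846.
c_gold = y_gold − (n+δ)·k_gold = 2.1846 − 0.082·9.3244 ≈ 1.4200.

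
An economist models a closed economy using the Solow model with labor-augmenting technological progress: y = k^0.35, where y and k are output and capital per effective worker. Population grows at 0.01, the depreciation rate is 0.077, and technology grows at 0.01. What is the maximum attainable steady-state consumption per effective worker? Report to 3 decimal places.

c_gold ≈ 1.297

The effective depreciation rate is n + g + δ = 0.01 + 0.01 + 0.077 = 0.097.
At the golden rule the marginal product of capital equals n+g+δ: 0.35·k^(0.35−1) = 0.097. Solving, k_gold = (0.35/0.097)^(1/0.65) ≈ 7.2008.
y_gold = 7.2008^0.35 ≈ 1.9956.
c_gold = y_gold − (n+g+δ)·k_gold = 1.9956 − 0.097·7.2008 ≈ 1.2972.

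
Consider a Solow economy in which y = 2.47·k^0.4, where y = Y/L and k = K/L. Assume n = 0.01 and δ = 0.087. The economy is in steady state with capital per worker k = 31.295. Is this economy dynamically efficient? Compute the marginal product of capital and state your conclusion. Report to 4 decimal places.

Capital per worker breaks even when investment replaces (n + δ)·k; here n + δ = 0.097.
MPK = 0.4·2.47·k^(0.4−1) = 0.4·2.47·31.295^(-0.6) ≈ 0.1252.
MPK > 0.097, so the economy is dynamically efficient (under-saving).

dynamically efficient; MPK ≈ 0.1252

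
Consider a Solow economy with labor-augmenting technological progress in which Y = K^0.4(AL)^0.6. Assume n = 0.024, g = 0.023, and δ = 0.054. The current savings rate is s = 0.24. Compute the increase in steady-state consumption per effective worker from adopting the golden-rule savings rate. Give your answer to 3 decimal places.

Δc ≈ 0.149

The effective depreciation rate is n + g + δ = 0.024 + 0.023 + 0.054 = 0.101.
Current steady state (s = 0.24): k* = (0.24/0.101)^(1/0.6) ≈ 4.2314, y* = 4.2314^0.4 ≈ 1.7807, c* = (1−0.24)·1.7807 ≈ 1.3533.
Golden rule sets MPK = n+g+δ: 0.4·k^(0.4−1) = 0.101, so k_gold = (0.4/0.101)^(1/0.6) ≈ 9.9136.
y_gold = 9.9136^0.4 ≈ 2.5032, c_gold = y_gold − 0.101·k_gold ≈ 1.5019.
Gain: Δc = 1.5019 − 1.3533 ≈ 0.1486.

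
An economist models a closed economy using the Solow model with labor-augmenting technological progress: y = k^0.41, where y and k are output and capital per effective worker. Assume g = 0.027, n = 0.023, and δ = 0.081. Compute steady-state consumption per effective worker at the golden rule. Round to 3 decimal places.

c_gold ≈ 1.304

Capital per effective worker breaks even when investment replaces (n + g + δ)·k; here n + g + δ = 0.131.
Maximizing c = f(k) − (n+g+δ)·k gives f'(k) = n+g+δ, i.e. 0.41·k^(0.41−1) = 0.131, so k_gold = (0.41/0.131)^(1/0.59) ≈ 6.9159.
y_gold = 6.9159^0.41 ≈ 2.2097.
c_gold = y_gold − (n+g+δ)·k_gold = 2.2097 − 0.131·6.9159 ≈ 1.3037.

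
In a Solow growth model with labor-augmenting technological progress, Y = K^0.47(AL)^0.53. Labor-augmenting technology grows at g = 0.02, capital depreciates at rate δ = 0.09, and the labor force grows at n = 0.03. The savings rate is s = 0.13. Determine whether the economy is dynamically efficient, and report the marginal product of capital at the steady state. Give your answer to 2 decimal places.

Capital per effective worker breaks even when investment replaces (n + g + δ)·k; here n + g + δ = 0.14.
Steady-state k*: s·k^0.47 = 0.14·k gives k* = (0.13/0.14)^(1/0.53) ≈ 0.8695.
MPK = 0.47·0.8695^(-0.53) ≈ 0.5062.
MPK > n+g+δ = 0.14, so the economy is dynamically efficient (under-saving).

dynamically efficient; MPK ≈ 0.51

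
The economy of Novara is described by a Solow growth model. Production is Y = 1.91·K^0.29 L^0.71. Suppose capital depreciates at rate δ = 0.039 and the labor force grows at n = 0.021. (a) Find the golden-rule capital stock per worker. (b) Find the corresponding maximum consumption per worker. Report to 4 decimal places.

Break-even investment rate: n + δ = 0.021 + 0.039 = 0.06.
Maximizing c = f(k) − (n+δ)·k gives f'(k) = n+δ, i.e. 0.29·1.91·k^(0.29−1) = 0.06, so k_gold = (0.29·1.91/0.06)^(1/0.71) ≈ 22.8849.
y_gold = 1.91·22.8849^0.29 ≈ 4.7348; c_gold = y_gold − 0.06·k_gold ≈ 3.3617.

(a) k_gold ≈ 22.8849; (b) c_gold ≈ 3.3617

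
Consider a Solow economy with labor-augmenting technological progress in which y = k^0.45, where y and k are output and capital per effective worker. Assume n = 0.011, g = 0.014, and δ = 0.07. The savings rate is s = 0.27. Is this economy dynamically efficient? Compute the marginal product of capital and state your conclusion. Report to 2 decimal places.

dynamically efficient; MPK ≈ 0.16

n + g + δ = 0.011 + 0.014 + 0.07 = 0.095.
Steady-state k*: s·k^0.45 = 0.095·k gives k* = (0.27/0.095)^(1/0.55) ≈ 6.6804.
MPK = 0.45·6.6804^(-0.55) ≈ 0.1583.
MPK > n+g+δ = 0.095, so the economy is dynamically efficient (under-saving).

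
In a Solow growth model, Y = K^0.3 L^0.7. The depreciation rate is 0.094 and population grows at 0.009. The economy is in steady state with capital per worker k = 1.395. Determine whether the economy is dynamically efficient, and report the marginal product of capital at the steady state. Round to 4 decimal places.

Break-even investment rate: n + δ = 0.009 + 0.094 = 0.103.
MPK = 0.3·k^(0.3−1) = 0.3·1.395^(-0.7) ≈ 0.2376.
MPK > 0.103, so the economy is dynamically efficient (under-saving).

dynamically efficient; MPK ≈ 0.2376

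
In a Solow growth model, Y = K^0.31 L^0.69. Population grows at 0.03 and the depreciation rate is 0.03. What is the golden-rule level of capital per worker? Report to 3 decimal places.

k_gold ≈ 10.805

Capital per worker breaks even when investment replaces (n + δ)·k; here n + δ = 0.06.
Maximizing c = f(k) − (n+δ)·k gives f'(k) = n+δ, i.e. 0.31·k^(0.31−1) = 0.06, so k_gold = (0.31/0.06)^(1/0.69) ≈ 10.8053.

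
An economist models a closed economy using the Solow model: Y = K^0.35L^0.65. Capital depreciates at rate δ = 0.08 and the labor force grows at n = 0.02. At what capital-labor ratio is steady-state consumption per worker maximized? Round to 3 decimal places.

Capital per worker breaks even when investment replaces (n + δ)·k; here n + δ = 0.1.
Maximizing c = f(k) − (n+δ)·k gives f'(k) = n+δ, i.e. 0.35·k^(0.35−1) = 0.1, so k_gold = (0.35/0.1)^(1/0.65) ≈ 6.8711.

k_gold ≈ 6.871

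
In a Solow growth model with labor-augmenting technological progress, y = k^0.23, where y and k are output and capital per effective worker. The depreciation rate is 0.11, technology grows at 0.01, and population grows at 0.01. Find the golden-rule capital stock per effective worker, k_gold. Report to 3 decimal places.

k_gold ≈ 2.098

n + g + δ = 0.01 + 0.01 + 0.11 = 0.13.
Setting f'(k) = n+g+δ gives 0.23·k^(0.23−1) = 0.13, hence k_gold = (0.23/0.13)^(1/0.77) ≈ 2.0980.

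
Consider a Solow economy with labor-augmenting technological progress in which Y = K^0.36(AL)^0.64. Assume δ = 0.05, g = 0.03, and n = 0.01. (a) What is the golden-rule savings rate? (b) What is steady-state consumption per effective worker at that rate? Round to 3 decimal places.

n + g + δ = 0.01 + 0.03 + 0.05 = 0.09.
For Cobb-Douglas, s_gold equals capital's share: s_gold = 0.36.
Maximizing c = f(k) − (n+g+δ)·k gives f'(k) = n+g+δ, i.e. 0.36·k^(0.36−1) = 0.09, so k_gold = (0.36/0.09)^(1/0.64) ≈ 8.7241.
y_gold = 8.7241^0.36 ≈ 2.1810; c_gold = (1−0.36)·y_gold ≈ 1.3958.

(a) s_gold = 0.360; (b) c_gold ≈ 1.396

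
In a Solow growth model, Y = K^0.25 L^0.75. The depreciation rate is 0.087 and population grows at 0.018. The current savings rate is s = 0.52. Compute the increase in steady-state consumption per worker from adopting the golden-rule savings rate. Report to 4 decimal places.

Δc ≈ 0.1833

Capital per worker breaks even when investment replaces (n + δ)·k; here n + δ = 0.105.
Current steady state (s = 0.52): k* = (0.52/0.105)^(1/0.75) ≈ 8.4415, y* = 8.4415^0.25 ≈ 1.7045, c* = (1−0.52)·1.7045 ≈ 0.8182.
Golden rule sets MPK = n+δ: 0.25·k^(0.25−1) = 0.105, so k_gold = (0.25/0.105)^(1/0.75) ≈ 3.1793.
y_gold = 3.1793^0.25 ≈ 1.3353, c_gold = y_gold − 0.105·k_gold ≈ 1.0015.
Gain: Δc = 1.0015 − 0.8182 ≈ 0.1833.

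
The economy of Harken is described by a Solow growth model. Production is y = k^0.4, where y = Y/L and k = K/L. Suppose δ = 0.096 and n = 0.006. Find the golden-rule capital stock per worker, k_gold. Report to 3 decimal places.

The effective depreciation rate is n + δ = 0.006 + 0.096 = 0.102.
At the golden rule the marginal product of capital equals n+δ: 0.4·k^(0.4−1) = 0.102. Solving, k_gold = (0.4/0.102)^(1/0.6) ≈ 9.7521.

k_gold ≈ 9.752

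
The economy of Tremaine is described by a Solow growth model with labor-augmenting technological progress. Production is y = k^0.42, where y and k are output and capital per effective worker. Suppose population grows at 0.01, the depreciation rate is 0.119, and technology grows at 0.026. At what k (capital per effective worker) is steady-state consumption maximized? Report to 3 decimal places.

Capital per effective worker breaks even when investment replaces (n + g + δ)·k; here n + g + δ = 0.155.
Golden rule sets MPK = n+g+δ: 0.42·k^(0.42−1) = 0.155, so k_gold = (0.42/0.155)^(1/0.58) ≈ 5.5771.

k_gold ≈ 5.577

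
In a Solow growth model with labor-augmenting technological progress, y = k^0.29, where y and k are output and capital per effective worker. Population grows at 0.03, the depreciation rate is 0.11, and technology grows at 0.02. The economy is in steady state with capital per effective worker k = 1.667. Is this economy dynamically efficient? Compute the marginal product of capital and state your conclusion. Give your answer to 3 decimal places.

The effective depreciation rate is n + g + δ = 0.03 + 0.02 + 0.11 = 0.16.
MPK = 0.29·k^(0.29−1) = 0.29·1.667^(-0.71) ≈ 0.2018.
MPK > 0.16, so the economy is dynamically efficient (under-saving).

dynamically efficient; MPK ≈ 0.202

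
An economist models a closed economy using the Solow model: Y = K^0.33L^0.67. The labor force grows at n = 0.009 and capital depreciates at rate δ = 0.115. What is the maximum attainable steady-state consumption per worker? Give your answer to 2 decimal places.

c_gold ≈ 1.09

Capital per worker breaks even when investment replaces (n + δ)·k; here n + δ = 0.124.
At the golden rule the marginal product of capital equals n+δ: 0.33·k^(0.33−1) = 0.124. Solving, k_gold = (0.33/0.124)^(1/0.67) ≈ 4.3099.
y_gold = 4.3099^0.33 ≈ 1.6195.
c_gold = y_gold − (n+δ)·k_gold = 1.6195 − 0.124·4.3099 ≈ 1.0850.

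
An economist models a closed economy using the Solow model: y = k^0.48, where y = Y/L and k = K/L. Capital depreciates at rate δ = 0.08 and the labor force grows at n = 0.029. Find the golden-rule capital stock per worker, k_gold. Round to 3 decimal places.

The effective depreciation rate is n + δ = 0.029 + 0.08 = 0.109.
Maximizing c = f(k) − (n+δ)·k gives f'(k) = n+δ, i.e. 0.48·k^(0.48−1) = 0.109, so k_gold = (0.48/0.109)^(1/0.52) ≈ 17.3024.

k_gold ≈ 17.302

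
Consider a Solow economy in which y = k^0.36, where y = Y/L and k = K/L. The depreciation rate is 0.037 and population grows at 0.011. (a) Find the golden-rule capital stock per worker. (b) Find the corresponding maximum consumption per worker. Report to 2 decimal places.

Capital per worker breaks even when investment replaces (n + δ)·k; here n + δ = 0.048.
Golden rule sets MPK = n+δ: 0.36·k^(0.36−1) = 0.048, so k_gold = (0.36/0.048)^(1/0.64) ≈ 23.2961.
y_gold = 23.2961^0.36 ≈ 3.1061; c_gold = y_gold − 0.048·k_gold ≈ 1.9879.

(a) k_gold ≈ 23.30; (b) c_gold ≈ 1.99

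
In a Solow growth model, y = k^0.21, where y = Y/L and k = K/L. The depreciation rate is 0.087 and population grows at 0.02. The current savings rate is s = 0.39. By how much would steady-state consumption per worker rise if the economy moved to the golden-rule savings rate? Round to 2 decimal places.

Break-even investment rate: n + δ = 0.02 + 0.087 = 0.107.
Current steady state (s = 0.39): k* = (0.39/0.107)^(1/0.79) ≈ 5.1403, y* = 5.1403^0.21 ≈ 1.4103, c* = (1−0.39)·1.4103 ≈ 0.8603.
Golden rule sets MPK = n+δ: 0.21·k^(0.21−1) = 0.107, so k_gold = (0.21/0.107)^(1/0.79) ≈ 2.3479.
y_gold = 2.3479^0.21 ≈ 1.1963, c_gold = y_gold − 0.107·k_gold ≈ 0.9451.
Gain: Δc = 0.9451 − 0.8603 ≈ 0.0848.

Δc ≈ 0.08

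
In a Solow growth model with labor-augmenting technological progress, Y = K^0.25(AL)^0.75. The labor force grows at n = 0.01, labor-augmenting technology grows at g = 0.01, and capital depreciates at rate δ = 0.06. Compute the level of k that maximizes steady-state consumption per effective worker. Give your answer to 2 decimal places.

k_gold ≈ 4.57

Break-even investment rate: n + g + δ = 0.01 + 0.01 + 0.06 = 0.08.
Setting f'(k) = n+g+δ gives 0.25·k^(0.25−1) = 0.08, hence k_gold = (0.25/0.08)^(1/0.75) ≈ 4.5688.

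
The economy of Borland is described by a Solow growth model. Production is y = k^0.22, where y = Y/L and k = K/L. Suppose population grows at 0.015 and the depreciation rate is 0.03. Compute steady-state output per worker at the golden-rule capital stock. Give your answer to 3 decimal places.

Break-even investment rate: n + δ = 0.015 + 0.03 = 0.045.
Maximizing c = f(k) − (n+δ)·k gives f'(k) = n+δ, i.e. 0.22·k^(0.22−1) = 0.045, so k_gold = (0.22/0.045)^(1/0.78) ≈ 7.6490.
Output: y_gold = k_gold^0.22 = 7.6490^0.22 ≈ 1.5646.

y_gold ≈ 1.565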